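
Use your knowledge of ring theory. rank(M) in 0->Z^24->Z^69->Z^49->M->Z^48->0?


Alt sum=0:
(-1)^0*24 + (-1)^1*69 + (-1)^2*49 + (-1)^3*? + (-1)^4*48=0
rank(M)=52


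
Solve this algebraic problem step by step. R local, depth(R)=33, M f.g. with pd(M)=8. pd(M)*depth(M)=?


pd+depth=33
depth=33-8=25
pd*depth=8*25=200


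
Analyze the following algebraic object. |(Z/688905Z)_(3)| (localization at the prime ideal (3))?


3-primary part: 688905=3^9*35
Size=3^9=19683


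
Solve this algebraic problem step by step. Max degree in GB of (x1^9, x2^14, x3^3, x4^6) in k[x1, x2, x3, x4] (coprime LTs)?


Pure powers, coprime LTs => already GB.
Degrees: 9, 14, 3, 6
Max=14


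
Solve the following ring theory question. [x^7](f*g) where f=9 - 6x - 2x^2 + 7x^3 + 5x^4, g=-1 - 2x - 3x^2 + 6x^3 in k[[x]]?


[x^7] = sum a_i*b_j, i+j=7
  5*6=30
Sum=30


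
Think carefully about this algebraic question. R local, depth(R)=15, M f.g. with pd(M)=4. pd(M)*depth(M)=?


pd+depth=15
depth=15-4=11
pd*depth=4*11=44


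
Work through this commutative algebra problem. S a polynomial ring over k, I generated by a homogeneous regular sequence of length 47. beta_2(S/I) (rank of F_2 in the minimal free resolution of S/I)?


Regular sequence => Koszul complex is the minimal free resolution.
Syz_1 minimally generated by Koszul relations f_i*e_j - f_j*e_i (i<j): mu(Syz_1) = beta_2 = C(m,2) = m(m-1)/2
m=47
47*46/2 = 1081


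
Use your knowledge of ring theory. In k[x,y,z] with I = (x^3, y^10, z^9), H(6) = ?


Need i<3, j<10, k<9 with i+j+k=6.
For each i, j ranges over max(0,6-i-8)..min(9,6-i):
  i=0: j in [0,6] -> 7
  i=1: j in [0,5] -> 6
  i=2: j in [0,4] -> 5
H(6) = 7+6+5 = 18


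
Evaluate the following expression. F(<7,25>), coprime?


gcd(7,25)=1 => F=ab-a-b=7*25-7-25=175-32=143


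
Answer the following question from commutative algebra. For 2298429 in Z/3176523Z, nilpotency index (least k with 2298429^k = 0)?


2298429^k mod 3176523:
k=1: 2298429
k=2: 2115477
k=3: 1694763
k=4: 1685502
k=5: 1815156
k=6: 0
First zero at k = 6


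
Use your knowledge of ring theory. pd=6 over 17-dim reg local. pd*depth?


pd+depth=17
depth=17-6=11
pd*depth=6*11=66


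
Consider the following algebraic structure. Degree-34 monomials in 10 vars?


C(d+n-1,n-1)=C(43,9)=563921995


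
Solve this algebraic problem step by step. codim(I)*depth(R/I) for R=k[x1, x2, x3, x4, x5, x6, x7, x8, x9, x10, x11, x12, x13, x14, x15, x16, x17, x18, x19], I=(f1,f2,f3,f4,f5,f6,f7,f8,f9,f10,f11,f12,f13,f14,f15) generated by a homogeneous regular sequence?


codim=15, depth=dim(R/I)=19-15=4
Product=15*4=60


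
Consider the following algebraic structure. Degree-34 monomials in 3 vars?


C(d+n-1,n-1)=C(36,2)=630


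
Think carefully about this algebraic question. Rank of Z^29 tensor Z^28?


rank(M(x)N) = rank(M)*rank(N)
29*28 = 812


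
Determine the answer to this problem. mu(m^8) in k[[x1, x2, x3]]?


C(n+d-1,d)=C(10,8)=45


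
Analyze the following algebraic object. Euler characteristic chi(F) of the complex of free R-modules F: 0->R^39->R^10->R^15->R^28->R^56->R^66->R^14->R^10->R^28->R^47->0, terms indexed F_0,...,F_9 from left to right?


chi = sum (-1)^i * rank:
(-1)^0*39=39
(-1)^1*10=-10
(-1)^2*15=15
(-1)^3*28=-28
(-1)^4*56=56
(-1)^5*66=-66
(-1)^6*14=14
(-1)^7*10=-10
(-1)^8*28=28
(-1)^9*47=-47
chi=-9


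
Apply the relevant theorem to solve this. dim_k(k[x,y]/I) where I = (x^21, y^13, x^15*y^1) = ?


k[x,y]/I, I = (x^21, y^13, x^15*y^1)
Rect: 21x13=273. Corner: (21-15)x(13-1)=72.
dim = 273-72 = 201


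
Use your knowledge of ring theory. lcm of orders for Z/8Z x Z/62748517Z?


Exponent = lcm of the cyclic orders; pairwise coprime => product.
2^3*13^7=8*62748517=501988136


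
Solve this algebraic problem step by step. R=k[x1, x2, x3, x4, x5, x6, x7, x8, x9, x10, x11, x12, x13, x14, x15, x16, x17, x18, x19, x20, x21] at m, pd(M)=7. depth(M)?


pd+depth=depth(R)=21
depth=21-7=14


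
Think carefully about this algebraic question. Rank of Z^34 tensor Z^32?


rank(M(x)N) = rank(M)*rank(N)
34*32 = 1088


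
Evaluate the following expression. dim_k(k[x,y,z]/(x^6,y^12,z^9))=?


Basis: x^iy^jz^k, i<6,j<12,k<9
6*12*9=648


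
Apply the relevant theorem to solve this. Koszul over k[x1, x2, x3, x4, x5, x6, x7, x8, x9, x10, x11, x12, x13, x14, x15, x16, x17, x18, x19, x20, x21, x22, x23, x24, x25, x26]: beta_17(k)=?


C(n,i)=C(26,17)=3124550


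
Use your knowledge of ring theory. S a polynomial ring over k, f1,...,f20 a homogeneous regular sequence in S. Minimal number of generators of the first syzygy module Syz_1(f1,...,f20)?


Regular sequence => Koszul complex is the minimal free resolution.
Syz_1 minimally generated by Koszul relations f_i*e_j - f_j*e_i (i<j): mu(Syz_1) = beta_2 = C(m,2) = m(m-1)/2
m=20
20*19/2 = 190


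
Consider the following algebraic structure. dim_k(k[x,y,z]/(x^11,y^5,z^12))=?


Basis: x^iy^jz^k, i<11,j<5,k<12
11*5*12=660


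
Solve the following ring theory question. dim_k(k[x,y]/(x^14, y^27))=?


Basis: x^i*y^j, i<14, j<27
14*27=378


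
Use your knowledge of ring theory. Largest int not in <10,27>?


gcd(10,27)=1 => F=ab-a-b=10*27-10-27=270-37=233


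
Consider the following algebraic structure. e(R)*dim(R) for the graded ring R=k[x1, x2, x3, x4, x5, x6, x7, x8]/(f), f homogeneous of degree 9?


e(R)=deg(f)=9, dim(R)=8-1=7
e*dim=9*7=63


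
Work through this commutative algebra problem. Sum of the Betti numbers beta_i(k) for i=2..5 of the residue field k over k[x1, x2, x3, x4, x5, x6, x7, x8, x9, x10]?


Koszul resolution: beta_i(k)=C(n,i), n=10
C(10,2)=45, C(10,3)=120, C(10,4)=210, C(10,5)=252
Sum=627


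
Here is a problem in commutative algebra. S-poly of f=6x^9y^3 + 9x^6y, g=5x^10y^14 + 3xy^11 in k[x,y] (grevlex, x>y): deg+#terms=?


LT(f)=6x^9y^3, LT(g)=5x^10y^14
lcm(LM)=x^10y^14
S(f,g) (scaled by 30 to clear denominators) = 5xy^11*f - 6*g = 45x^7y^12 - 18xy^11
2 terms, deg 19.
19+2=21


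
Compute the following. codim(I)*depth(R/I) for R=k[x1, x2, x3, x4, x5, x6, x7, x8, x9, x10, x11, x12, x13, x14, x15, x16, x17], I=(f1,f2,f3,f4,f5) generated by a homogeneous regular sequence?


codim=5, depth=dim(R/I)=17-5=12
Product=5*12=60


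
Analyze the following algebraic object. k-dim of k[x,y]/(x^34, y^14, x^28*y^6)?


k[x,y]/I, I = (x^34, y^14, x^28*y^6)
Rect: 34x14=476. Corner: (34-28)x(14-6)=48.
dim = 476-48 = 428


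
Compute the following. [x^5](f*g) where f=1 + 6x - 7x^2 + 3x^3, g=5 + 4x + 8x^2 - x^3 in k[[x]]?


[x^5] = sum a_i*b_j, i+j=5
  -7*-1=7
  3*8=24
Sum=31


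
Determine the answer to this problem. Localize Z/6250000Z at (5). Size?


5-primary part: 6250000=5^8*16
Size=5^8=390625


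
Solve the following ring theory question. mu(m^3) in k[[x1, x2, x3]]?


C(n+d-1,d)=C(5,3)=10


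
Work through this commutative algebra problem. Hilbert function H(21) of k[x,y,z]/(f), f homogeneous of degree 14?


C(23,2)-C(9,2)=253-36=217


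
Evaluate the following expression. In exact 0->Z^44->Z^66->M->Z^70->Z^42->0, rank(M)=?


Alt sum=0:
(-1)^0*44 + (-1)^1*66 + (-1)^2*? + (-1)^3*70 + (-1)^4*42=0
rank(M)=50


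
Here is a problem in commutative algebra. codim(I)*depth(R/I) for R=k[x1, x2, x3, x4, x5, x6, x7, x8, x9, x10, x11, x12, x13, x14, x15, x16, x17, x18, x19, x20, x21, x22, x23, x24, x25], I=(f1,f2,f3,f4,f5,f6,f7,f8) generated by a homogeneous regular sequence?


codim=8, depth=dim(R/I)=25-8=17
Product=8*17=136


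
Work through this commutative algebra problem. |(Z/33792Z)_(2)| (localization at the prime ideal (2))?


2-primary part: 33792=2^10*33
Size=2^10=1024


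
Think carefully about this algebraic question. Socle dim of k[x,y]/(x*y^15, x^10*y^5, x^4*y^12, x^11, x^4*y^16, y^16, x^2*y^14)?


Socle = ann(m) = span of standard monomials u with x*u, y*u in I (staircase corners).
Redundant generators: x^4*y^16
Minimal generators: x^11, x^10*y^5, x^4*y^12, x^2*y^14, x*y^15, y^16
Corners: y^15, xy^14, x^3y^13, x^9y^11, x^10y^4
Socle dim=5


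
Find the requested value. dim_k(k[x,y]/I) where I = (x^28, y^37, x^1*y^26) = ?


k[x,y]/I, I = (x^28, y^37, x^1*y^26)
Rect: 28x37=1036. Corner: (28-1)x(37-26)=297.
dim = 1036-297 = 739


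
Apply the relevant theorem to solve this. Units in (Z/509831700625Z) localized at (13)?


Local ring = Z/815730721Z.
phi(815730721) = 13^7*(13-1) = 752982204


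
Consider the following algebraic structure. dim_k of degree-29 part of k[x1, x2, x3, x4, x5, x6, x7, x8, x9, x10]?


C(d+n-1,n-1)=C(38,9)=163011640


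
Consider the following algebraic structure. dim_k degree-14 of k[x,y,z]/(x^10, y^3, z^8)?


Need i<10, j<3, k<8 with i+j+k=14.
For each i, j ranges over max(0,14-i-7)..min(2,14-i):
  i=0: j in [7,2] -> 0
  i=1: j in [6,2] -> 0
  i=2: j in [5,2] -> 0
  i=3: j in [4,2] -> 0
  i=4: j in [3,2] -> 0
  i=5: j in [2,2] -> 1
  i=6: j in [1,2] -> 2
  i=7: j in [0,2] -> 3
  i=8: j in [0,2] -> 3
  i=9: j in [0,2] -> 3
H(14) = 0+0+0+0+0+1+2+3+3+3 = 12


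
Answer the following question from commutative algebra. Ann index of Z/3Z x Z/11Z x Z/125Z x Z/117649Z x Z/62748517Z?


Exponent = lcm of the cyclic orders; pairwise coprime => product.
3^1*11^1*5^3*7^6*13^7=3*11*125*117649*62748517=30451988640698625


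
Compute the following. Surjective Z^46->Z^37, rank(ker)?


rank(ker) = 46-37 = 9


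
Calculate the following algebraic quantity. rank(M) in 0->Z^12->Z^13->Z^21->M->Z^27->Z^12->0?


Alt sum=0:
(-1)^0*12 + (-1)^1*13 + (-1)^2*21 + (-1)^3*? + (-1)^4*27 + (-1)^5*12=0
rank(M)=35


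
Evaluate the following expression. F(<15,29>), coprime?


gcd(15,29)=1 => F=ab-a-b=15*29-15-29=435-44=391


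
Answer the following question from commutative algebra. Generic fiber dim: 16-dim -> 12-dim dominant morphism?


dim(fiber)=dim(X)-dim(Y)=16-12=4


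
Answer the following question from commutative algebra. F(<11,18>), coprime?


gcd(11,18)=1 => F=ab-a-b=11*18-11-18=198-29=169


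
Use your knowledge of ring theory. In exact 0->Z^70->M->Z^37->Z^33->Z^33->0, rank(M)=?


Alt sum=0:
(-1)^0*70 + (-1)^1*? + (-1)^2*37 + (-1)^3*33 + (-1)^4*33=0
rank(M)=107


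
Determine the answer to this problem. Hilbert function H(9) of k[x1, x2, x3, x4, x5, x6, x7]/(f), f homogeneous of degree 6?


C(15,6)-C(9,6)=5005-84=4921


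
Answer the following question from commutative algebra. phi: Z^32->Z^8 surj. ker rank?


rank(ker) = 32-8 = 24


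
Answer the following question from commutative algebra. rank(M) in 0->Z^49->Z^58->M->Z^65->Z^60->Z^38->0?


Alt sum=0:
(-1)^0*49 + (-1)^1*58 + (-1)^2*? + (-1)^3*65 + (-1)^4*60 + (-1)^5*38=0
rank(M)=52


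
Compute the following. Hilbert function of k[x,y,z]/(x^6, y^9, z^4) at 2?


Need i<6, j<9, k<4 with i+j+k=2.
For each i, j ranges over max(0,2-i-3)..min(8,2-i):
  i=0: j in [0,2] -> 3
  i=1: j in [0,1] -> 2
  i=2: j in [0,0] -> 1
H(2) = 3+2+1 = 6


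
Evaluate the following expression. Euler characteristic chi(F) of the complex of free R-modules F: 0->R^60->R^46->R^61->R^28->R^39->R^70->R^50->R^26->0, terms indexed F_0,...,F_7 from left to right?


chi = sum (-1)^i * rank:
(-1)^0*60=60
(-1)^1*46=-46
(-1)^2*61=61
(-1)^3*28=-28
(-1)^4*39=39
(-1)^5*70=-70
(-1)^6*50=50
(-1)^7*26=-26
chi=40


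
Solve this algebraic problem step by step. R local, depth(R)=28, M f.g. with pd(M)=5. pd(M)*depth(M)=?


pd+depth=28
depth=28-5=23
pd*depth=5*23=115


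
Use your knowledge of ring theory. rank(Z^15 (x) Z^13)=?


rank(M(x)N) = rank(M)*rank(N)
15*13 = 195


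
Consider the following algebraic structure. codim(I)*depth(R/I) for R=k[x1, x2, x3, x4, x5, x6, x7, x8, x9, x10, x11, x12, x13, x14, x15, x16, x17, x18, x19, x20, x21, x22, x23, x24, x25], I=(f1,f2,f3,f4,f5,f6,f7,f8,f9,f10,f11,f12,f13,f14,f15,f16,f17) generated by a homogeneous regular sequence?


codim=17, depth=dim(R/I)=25-17=8
Product=17*8=136


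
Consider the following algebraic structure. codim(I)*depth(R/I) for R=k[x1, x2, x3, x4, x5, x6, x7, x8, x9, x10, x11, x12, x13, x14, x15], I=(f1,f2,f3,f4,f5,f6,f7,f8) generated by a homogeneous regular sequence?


codim=8, depth=dim(R/I)=15-8=7
Product=8*7=56


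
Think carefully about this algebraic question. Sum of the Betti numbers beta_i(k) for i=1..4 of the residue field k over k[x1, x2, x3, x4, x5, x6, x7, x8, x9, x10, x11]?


Koszul resolution: beta_i(k)=C(n,i), n=11
C(11,1)=11, C(11,2)=55, C(11,3)=165, C(11,4)=330
Sum=561


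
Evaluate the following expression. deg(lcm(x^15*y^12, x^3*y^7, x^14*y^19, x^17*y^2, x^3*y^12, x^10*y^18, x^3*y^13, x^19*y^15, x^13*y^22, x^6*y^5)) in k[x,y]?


lcm = componentwise max:
x: max(15,3,14,17,3,10,3,19,13,6)=19
y: max(12,7,19,2,12,18,13,15,22,5)=22
Total=19+22=41


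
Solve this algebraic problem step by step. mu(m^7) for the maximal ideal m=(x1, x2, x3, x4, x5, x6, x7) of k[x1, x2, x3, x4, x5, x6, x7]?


Graded Nakayama: mu(m^d) = dim_k (m^d/m^(d+1)) = #degree-7 monomials in 7 vars
C(n+d-1,d)=C(13,7)=1716


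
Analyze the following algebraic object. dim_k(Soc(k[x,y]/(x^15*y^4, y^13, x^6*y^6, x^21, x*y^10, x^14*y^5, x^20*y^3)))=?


Socle = ann(m) = span of standard monomials u with x*u, y*u in I (staircase corners).
Minimal generators: x^21, x^20*y^3, x^15*y^4, x^14*y^5, x^6*y^6, x*y^10, y^13
Corners: y^12, x^5y^9, x^13y^5, x^14y^4, x^19y^3, x^20y^2
Socle dim=6


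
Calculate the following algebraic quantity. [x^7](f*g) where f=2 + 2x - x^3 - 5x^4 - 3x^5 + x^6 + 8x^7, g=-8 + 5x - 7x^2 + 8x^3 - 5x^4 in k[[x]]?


[x^7] = sum a_i*b_j, i+j=7
  -1*-5=5
  -5*8=-40
  -3*-7=21
  1*5=5
  8*-8=-64
Sum=-73


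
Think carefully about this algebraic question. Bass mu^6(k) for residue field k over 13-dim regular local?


C(n,i)=C(13,6)=1716


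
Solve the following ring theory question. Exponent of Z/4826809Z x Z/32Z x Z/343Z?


Exponent = lcm of the cyclic orders; pairwise coprime => product.
13^6*2^5*7^3=4826809*32*343=52979055584


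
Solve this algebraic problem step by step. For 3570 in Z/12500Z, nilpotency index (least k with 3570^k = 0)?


3570^k mod 12500:
k=1: 3570
k=2: 7400
k=3: 5500
k=4: 10000
k=5: 0
First zero at k = 5


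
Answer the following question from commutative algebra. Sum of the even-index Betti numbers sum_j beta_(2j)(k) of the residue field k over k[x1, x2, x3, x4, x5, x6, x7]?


Koszul resolution: beta_i(k)=C(n,i), n=7
sum_even C(7,i) = 2^(n-1) = 2^6 = 64


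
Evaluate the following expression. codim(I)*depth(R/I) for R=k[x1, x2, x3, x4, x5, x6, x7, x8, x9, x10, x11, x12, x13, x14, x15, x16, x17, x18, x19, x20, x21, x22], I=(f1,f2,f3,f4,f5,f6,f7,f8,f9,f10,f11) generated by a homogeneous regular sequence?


codim=11, depth=dim(R/I)=22-11=11
Product=11*11=121


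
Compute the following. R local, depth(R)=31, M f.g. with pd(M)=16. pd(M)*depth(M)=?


pd+depth=31
depth=31-16=15
pd*depth=16*15=240


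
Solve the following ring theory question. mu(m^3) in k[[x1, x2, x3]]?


C(n+d-1,d)=C(5,3)=10


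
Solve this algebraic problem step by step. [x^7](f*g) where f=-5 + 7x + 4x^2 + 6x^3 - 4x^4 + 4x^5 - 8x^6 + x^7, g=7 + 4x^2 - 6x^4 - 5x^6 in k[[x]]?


[x^7] = sum a_i*b_j, i+j=7
  7*-5=-35
  6*-6=-36
  4*4=16
  1*7=7
Sum=-48


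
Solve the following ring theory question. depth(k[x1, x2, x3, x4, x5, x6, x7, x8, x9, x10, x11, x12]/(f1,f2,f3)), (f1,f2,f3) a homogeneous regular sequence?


depth(R)=12
depth(R/I)=12-3=9


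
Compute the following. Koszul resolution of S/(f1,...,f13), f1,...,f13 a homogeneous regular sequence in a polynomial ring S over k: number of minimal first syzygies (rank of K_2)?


Regular sequence => Koszul complex is the minimal free resolution.
Syz_1 minimally generated by Koszul relations f_i*e_j - f_j*e_i (i<j): mu(Syz_1) = beta_2 = C(m,2) = m(m-1)/2
m=13
13*12/2 = 78


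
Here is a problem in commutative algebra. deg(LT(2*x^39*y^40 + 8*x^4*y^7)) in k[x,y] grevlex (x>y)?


LT: 2*x^39*y^40
deg_x=39, deg_y=40
Total=39+40=79


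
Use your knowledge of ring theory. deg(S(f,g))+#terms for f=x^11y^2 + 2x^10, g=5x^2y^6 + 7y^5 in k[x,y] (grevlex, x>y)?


LT(f)=x^11y^2, LT(g)=5x^2y^6
lcm(LM)=x^11y^6
S(f,g) (scaled by 5 to clear denominators) = 5y^4*f - x^9*g = 10x^10y^4 - 7x^9y^5
2 terms, deg 14.
14+2=16


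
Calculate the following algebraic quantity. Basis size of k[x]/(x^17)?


Basis: 1,x,...,x^16
dim=17


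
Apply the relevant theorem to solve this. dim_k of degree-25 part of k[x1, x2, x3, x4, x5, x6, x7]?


C(d+n-1,n-1)=C(31,6)=736281


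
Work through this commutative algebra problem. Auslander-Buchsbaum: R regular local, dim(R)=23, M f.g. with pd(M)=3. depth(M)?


pd+depth=depth(R)=23
depth=23-3=20


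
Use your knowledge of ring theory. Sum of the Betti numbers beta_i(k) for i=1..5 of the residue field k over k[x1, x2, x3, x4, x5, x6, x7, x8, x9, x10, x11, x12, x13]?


Koszul resolution: beta_i(k)=C(n,i), n=13
C(13,1)=13, C(13,2)=78, C(13,3)=286, C(13,4)=715, C(13,5)=1287
Sum=2379


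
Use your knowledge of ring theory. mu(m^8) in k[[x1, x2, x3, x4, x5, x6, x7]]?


C(n+d-1,d)=C(14,8)=3003


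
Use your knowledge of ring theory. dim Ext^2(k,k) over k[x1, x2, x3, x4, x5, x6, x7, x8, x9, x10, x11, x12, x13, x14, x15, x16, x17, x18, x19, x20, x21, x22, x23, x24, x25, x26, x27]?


C(n,i)=C(27,2)=351


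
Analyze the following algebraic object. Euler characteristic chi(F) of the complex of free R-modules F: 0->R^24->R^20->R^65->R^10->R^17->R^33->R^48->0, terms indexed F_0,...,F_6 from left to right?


chi = sum (-1)^i * rank:
(-1)^0*24=24
(-1)^1*20=-20
(-1)^2*65=65
(-1)^3*10=-10
(-1)^4*17=17
(-1)^5*33=-33
(-1)^6*48=48
chi=91


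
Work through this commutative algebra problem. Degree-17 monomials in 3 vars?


C(d+n-1,n-1)=C(19,2)=171


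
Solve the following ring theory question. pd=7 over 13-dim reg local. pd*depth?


pd+depth=13
depth=13-7=6
pd*depth=7*6=42


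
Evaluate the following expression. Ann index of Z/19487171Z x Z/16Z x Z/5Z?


Exponent = lcm of the cyclic orders; pairwise coprime => product.
11^7*2^4*5^1=19487171*16*5=1558973680


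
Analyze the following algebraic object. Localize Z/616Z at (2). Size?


2-primary part: 616=2^3*77
Size=2^3=8


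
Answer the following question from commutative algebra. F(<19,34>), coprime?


gcd(19,34)=1 => F=ab-a-b=19*34-19-34=646-53=593


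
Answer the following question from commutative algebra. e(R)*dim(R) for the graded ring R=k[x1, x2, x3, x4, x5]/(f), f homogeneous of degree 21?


e(R)=deg(f)=21, dim(R)=5-1=4
e*dim=21*4=84


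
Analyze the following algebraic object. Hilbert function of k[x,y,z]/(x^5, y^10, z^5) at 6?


Need i<5, j<10, k<5 with i+j+k=6.
For each i, j ranges over max(0,6-i-4)..min(9,6-i):
  i=0: j in [2,6] -> 5
  i=1: j in [1,5] -> 5
  i=2: j in [0,4] -> 5
  i=3: j in [0,3] -> 4
  i=4: j in [0,2] -> 3
H(6) = 5+5+5+4+3 = 22


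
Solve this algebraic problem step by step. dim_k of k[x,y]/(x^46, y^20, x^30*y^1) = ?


k[x,y]/I, I = (x^46, y^20, x^30*y^1)
Rect: 46x20=920. Corner: (46-30)x(20-1)=304.
dim = 920-304 = 616


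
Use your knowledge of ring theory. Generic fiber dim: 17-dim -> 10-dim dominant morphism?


dim(fiber)=dim(X)-dim(Y)=17-10=7


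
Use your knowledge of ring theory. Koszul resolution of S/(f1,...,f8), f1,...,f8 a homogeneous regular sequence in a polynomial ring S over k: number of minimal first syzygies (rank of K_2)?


Regular sequence => Koszul complex is the minimal free resolution.
Syz_1 minimally generated by Koszul relations f_i*e_j - f_j*e_i (i<j): mu(Syz_1) = beta_2 = C(m,2) = m(m-1)/2
m=8
8*7/2 = 28


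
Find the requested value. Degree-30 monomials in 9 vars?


C(d+n-1,n-1)=C(38,8)=48903492


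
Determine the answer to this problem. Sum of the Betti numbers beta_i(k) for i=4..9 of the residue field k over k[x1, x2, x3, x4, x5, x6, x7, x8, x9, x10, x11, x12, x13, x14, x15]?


Koszul resolution: beta_i(k)=C(n,i), n=15
C(15,4)=1365, C(15,5)=3003, C(15,6)=5005, C(15,7)=6435, C(15,8)=6435, C(15,9)=5005
Sum=27248


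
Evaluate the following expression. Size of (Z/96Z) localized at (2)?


2-primary part: 96=2^5*3
Size=2^5=32


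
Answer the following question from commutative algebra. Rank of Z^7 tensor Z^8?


rank(M(x)N) = rank(M)*rank(N)
7*8 = 56


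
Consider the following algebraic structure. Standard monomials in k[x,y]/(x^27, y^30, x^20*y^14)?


k[x,y]/I, I = (x^27, y^30, x^20*y^14)
Rect: 27x30=810. Corner: (27-20)x(30-14)=112.
dim = 810-112 = 698


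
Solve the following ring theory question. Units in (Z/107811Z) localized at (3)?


Local ring = Z/81Z.
phi(81) = 3^3*(3-1) = 54


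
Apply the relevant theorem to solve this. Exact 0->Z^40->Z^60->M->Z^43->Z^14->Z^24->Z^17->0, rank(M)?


Alt sum=0:
(-1)^0*40 + (-1)^1*60 + (-1)^2*? + (-1)^3*43 + (-1)^4*14 + (-1)^5*24 + (-1)^6*17=0
rank(M)=56


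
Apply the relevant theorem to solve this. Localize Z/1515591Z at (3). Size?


3-primary part: 1515591=3^9*77
Size=3^9=19683


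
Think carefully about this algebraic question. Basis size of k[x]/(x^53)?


Basis: 1,x,...,x^52
dim=53


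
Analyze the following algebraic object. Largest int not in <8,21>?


gcd(8,21)=1 => F=ab-a-b=8*21-8-21=168-29=139


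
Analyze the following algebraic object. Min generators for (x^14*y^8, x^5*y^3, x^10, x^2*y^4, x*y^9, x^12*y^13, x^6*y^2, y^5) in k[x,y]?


Remove redundant (divisible by others).
x*y^9 redundant.
x^12*y^13 redundant.
x^14*y^8 redundant.
Min: x^10, x^6*y^2, x^5*y^3, x^2*y^4, y^5
Count=5


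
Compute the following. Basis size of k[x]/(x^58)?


Basis: 1,x,...,x^57
dim=58


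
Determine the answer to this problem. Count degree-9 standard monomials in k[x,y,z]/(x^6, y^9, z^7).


Need i<6, j<9, k<7 with i+j+k=9.
For each i, j ranges over max(0,9-i-6)..min(8,9-i):
  i=0: j in [3,8] -> 6
  i=1: j in [2,8] -> 7
  i=2: j in [1,7] -> 7
  i=3: j in [0,6] -> 7
  i=4: j in [0,5] -> 6
  i=5: j in [0,4] -> 5
H(9) = 6+7+7+7+6+5 = 38


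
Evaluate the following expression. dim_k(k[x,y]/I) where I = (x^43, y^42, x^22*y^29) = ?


k[x,y]/I, I = (x^43, y^42, x^22*y^29)
Rect: 43x42=1806. Corner: (43-22)x(42-29)=273.
dim = 1806-273 = 1533


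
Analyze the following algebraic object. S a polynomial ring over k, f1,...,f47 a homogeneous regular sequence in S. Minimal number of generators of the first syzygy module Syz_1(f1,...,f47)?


Regular sequence => Koszul complex is the minimal free resolution.
Syz_1 minimally generated by Koszul relations f_i*e_j - f_j*e_i (i<j): mu(Syz_1) = beta_2 = C(m,2) = m(m-1)/2
m=47
47*46/2 = 1081


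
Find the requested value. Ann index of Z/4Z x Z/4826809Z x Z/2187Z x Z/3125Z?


Exponent = lcm of the cyclic orders; pairwise coprime => product.
2^2*13^6*3^7*5^5=4*4826809*2187*3125=131952891037500


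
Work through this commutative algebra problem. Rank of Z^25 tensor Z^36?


rank(M(x)N) = rank(M)*rank(N)
25*36 = 900


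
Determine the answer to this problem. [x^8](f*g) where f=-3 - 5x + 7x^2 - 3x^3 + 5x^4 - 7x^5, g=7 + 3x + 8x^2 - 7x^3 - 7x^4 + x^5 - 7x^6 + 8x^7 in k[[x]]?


[x^8] = sum a_i*b_j, i+j=8
  -5*8=-40
  7*-7=-49
  -3*1=-3
  5*-7=-35
  -7*-7=49
Sum=-78


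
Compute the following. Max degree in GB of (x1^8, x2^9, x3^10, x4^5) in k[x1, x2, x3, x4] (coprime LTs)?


Pure powers, coprime LTs => already GB.
Degrees: 8, 9, 10, 5
Max=10


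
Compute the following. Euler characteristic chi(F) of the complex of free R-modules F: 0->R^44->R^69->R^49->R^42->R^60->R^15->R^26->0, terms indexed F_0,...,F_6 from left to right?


chi = sum (-1)^i * rank:
(-1)^0*44=44
(-1)^1*69=-69
(-1)^2*49=49
(-1)^3*42=-42
(-1)^4*60=60
(-1)^5*15=-15
(-1)^6*26=26
chi=53


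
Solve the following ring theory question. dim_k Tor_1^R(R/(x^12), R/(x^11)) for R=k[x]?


Tor_1(R/I,R/J)=(I cap J)/IJ=(x^12)/(x^23)
dim=23-12=min(12,11)=11


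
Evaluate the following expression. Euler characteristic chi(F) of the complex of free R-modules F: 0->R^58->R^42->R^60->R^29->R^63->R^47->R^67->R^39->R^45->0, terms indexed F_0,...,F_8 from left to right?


chi = sum (-1)^i * rank:
(-1)^0*58=58
(-1)^1*42=-42
(-1)^2*60=60
(-1)^3*29=-29
(-1)^4*63=63
(-1)^5*47=-47
(-1)^6*67=67
(-1)^7*39=-39
(-1)^8*45=45
chi=136


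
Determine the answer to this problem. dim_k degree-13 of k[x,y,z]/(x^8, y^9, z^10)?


Need i<8, j<9, k<10 with i+j+k=13.
For each i, j ranges over max(0,13-i-9)..min(8,13-i):
  i=0: j in [4,8] -> 5
  i=1: j in [3,8] -> 6
  i=2: j in [2,8] -> 7
  i=3: j in [1,8] -> 8
  i=4: j in [0,8] -> 9
  i=5: j in [0,8] -> 9
  i=6: j in [0,7] -> 8
  i=7: j in [0,6] -> 7
H(13) = 5+6+7+8+9+9+8+7 = 59


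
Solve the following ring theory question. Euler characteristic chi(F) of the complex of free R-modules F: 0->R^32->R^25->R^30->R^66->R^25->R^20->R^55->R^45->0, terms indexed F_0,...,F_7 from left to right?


chi = sum (-1)^i * rank:
(-1)^0*32=32
(-1)^1*25=-25
(-1)^2*30=30
(-1)^3*66=-66
(-1)^4*25=25
(-1)^5*20=-20
(-1)^6*55=55
(-1)^7*45=-45
chi=-14


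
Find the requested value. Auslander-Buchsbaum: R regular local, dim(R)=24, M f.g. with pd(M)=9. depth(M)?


pd+depth=depth(R)=24
depth=24-9=15


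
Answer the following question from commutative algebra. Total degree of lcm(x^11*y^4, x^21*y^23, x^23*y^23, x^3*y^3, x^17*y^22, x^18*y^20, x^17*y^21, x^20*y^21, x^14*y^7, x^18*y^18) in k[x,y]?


lcm = componentwise max:
x: max(11,21,23,3,17,18,17,20,14,18)=23
y: max(4,23,23,3,22,20,21,21,7,18)=23
Total=23+23=46


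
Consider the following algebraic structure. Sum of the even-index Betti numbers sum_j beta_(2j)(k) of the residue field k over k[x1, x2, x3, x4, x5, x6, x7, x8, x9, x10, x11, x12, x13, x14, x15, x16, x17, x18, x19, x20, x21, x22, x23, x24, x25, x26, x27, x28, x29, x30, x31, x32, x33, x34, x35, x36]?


Koszul resolution: beta_i(k)=C(n,i), n=36
sum_even C(36,i) = 2^(n-1) = 2^35 = 34359738368


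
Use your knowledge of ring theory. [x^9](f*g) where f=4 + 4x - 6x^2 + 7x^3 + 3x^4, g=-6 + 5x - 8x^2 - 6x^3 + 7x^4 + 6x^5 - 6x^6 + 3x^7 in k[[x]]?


[x^9] = sum a_i*b_j, i+j=9
  -6*3=-18
  7*-6=-42
  3*6=18
Sum=-42


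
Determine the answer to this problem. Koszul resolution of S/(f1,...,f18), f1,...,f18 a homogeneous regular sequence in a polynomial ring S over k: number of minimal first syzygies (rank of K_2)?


Regular sequence => Koszul complex is the minimal free resolution.
Syz_1 minimally generated by Koszul relations f_i*e_j - f_j*e_i (i<j): mu(Syz_1) = beta_2 = C(m,2) = m(m-1)/2
m=18
18*17/2 = 153


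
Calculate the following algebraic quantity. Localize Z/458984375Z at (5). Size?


5-primary part: 458984375=5^10*47
Size=5^10=9765625


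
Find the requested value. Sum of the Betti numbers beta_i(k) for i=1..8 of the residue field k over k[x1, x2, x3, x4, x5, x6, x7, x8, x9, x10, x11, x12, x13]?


Koszul resolution: beta_i(k)=C(n,i), n=13
C(13,1)=13, C(13,2)=78, C(13,3)=286, C(13,4)=715, C(13,5)=1287, C(13,6)=1716, C(13,7)=1716, C(13,8)=1287
Sum=7098


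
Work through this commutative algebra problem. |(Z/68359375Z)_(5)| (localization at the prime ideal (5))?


5-primary part: 68359375=5^10*7
Size=5^10=9765625


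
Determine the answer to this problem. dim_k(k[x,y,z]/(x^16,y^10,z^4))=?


Basis: x^iy^jz^k, i<16,j<10,k<4
16*10*4=640


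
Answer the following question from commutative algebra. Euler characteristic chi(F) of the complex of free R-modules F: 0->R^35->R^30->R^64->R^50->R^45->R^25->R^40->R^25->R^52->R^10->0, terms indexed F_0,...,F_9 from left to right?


chi = sum (-1)^i * rank:
(-1)^0*35=35
(-1)^1*30=-30
(-1)^2*64=64
(-1)^3*50=-50
(-1)^4*45=45
(-1)^5*25=-25
(-1)^6*40=40
(-1)^7*25=-25
(-1)^8*52=52
(-1)^9*10=-10
chi=96


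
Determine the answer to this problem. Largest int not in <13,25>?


gcd(13,25)=1 => F=ab-a-b=13*25-13-25=325-38=287


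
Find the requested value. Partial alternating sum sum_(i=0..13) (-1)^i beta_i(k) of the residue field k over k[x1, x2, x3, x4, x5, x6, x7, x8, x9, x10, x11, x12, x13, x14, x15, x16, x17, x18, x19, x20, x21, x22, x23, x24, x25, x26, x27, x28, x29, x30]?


Koszul resolution: beta_i(k)=C(n,i), n=30
sum_(i=0..p) (-1)^i C(n,i) = (-1)^p C(n-1,p)
(-1)^13*C(29,13) = (-1)^13*67863915 = -67863915


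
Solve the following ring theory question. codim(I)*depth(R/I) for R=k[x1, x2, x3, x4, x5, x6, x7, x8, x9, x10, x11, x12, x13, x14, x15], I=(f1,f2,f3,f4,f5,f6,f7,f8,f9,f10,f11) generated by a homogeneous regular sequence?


codim=11, depth=dim(R/I)=15-11=4
Product=11*4=44


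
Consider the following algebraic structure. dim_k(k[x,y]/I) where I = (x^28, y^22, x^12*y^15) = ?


k[x,y]/I, I = (x^28, y^22, x^12*y^15)
Rect: 28x22=616. Corner: (28-12)x(22-15)=112.
dim = 616-112 = 504


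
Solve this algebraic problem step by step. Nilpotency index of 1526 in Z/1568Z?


1526^k mod 1568:
k=1: 1526
k=2: 196
k=3: 1176
k=4: 784
k=5: 0
First zero at k = 5


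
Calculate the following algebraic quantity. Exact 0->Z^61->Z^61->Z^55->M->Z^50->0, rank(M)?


Alt sum=0:
(-1)^0*61 + (-1)^1*61 + (-1)^2*55 + (-1)^3*? + (-1)^4*50=0
rank(M)=105


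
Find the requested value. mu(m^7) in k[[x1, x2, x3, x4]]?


C(n+d-1,d)=C(10,7)=120


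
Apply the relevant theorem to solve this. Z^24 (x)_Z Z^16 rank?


rank(M(x)N) = rank(M)*rank(N)
24*16 = 384


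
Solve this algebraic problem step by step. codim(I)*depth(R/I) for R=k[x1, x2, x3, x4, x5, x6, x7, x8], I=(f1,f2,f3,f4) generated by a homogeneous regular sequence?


codim=4, depth=dim(R/I)=8-4=4
Product=4*4=16


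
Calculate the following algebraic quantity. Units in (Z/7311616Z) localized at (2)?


Local ring = Z/256Z.
phi(256) = 2^7*(2-1) = 128


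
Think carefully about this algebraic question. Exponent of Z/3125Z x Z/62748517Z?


Exponent = lcm of the cyclic orders; pairwise coprime => product.
5^5*13^7=3125*62748517=196089115625


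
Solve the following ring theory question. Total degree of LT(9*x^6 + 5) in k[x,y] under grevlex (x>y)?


LT: 9*x^6
deg_x=6, deg_y=0
Total=6+0=6


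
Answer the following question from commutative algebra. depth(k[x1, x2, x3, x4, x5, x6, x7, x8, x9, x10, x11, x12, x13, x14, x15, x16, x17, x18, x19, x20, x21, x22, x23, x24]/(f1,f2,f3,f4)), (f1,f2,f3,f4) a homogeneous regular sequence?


depth(R)=24
depth(R/I)=24-4=20


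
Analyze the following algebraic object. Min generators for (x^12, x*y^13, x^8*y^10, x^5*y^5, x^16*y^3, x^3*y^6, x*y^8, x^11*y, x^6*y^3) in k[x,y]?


Remove redundant (divisible by others).
x*y^13 redundant.
x^16*y^3 redundant.
x^8*y^10 redundant.
Min: x^12, x^11*y, x^6*y^3, x^5*y^5, x^3*y^6, x*y^8
Count=6


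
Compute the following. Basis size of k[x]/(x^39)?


Basis: 1,x,...,x^38
dim=39


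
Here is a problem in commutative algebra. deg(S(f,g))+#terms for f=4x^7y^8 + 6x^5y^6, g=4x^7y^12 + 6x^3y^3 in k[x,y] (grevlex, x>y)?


LT(f)=4x^7y^8, LT(g)=4x^7y^12
lcm(LM)=x^7y^12
S(f,g) (scaled by 16 to clear denominators) = 4y^4*f - 4*g = 24x^5y^10 - 24x^3y^3
2 terms, deg 15.
15+2=17


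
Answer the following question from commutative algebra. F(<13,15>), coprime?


gcd(13,15)=1 => F=ab-a-b=13*15-13-15=195-28=167


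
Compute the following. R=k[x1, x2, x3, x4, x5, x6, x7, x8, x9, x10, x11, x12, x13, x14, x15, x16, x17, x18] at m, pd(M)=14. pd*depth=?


pd+depth=18
depth=18-14=4
pd*depth=14*4=56


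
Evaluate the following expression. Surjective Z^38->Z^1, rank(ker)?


rank(ker) = 38-1 = 37


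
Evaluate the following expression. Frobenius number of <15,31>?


gcd(15,31)=1 => F=ab-a-b=15*31-15-31=465-46=419


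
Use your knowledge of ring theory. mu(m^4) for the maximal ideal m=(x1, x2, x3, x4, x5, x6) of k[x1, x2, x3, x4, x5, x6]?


Graded Nakayama: mu(m^d) = dim_k (m^d/m^(d+1)) = #degree-4 monomials in 6 vars
C(n+d-1,d)=C(9,4)=126


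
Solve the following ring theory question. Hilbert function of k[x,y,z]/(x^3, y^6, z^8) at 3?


Need i<3, j<6, k<8 with i+j+k=3.
For each i, j ranges over max(0,3-i-7)..min(5,3-i):
  i=0: j in [0,3] -> 4
  i=1: j in [0,2] -> 3
  i=2: j in [0,1] -> 2
H(3) = 4+3+2 = 9


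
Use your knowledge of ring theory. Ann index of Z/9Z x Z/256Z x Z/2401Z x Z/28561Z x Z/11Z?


Exponent = lcm of the cyclic orders; pairwise coprime => product.
3^2*2^8*7^4*13^4*11^1=9*256*2401*28561*11=1737963811584


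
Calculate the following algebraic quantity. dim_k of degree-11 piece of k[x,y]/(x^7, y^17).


k[x,y], I = (x^7, y^17), d = 11
Need i < 7 and d-i < 17.
Range: 0 <= i <= 6.
H(11) = 7


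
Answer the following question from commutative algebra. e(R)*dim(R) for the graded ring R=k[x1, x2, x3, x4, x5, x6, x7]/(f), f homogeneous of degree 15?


e(R)=deg(f)=15, dim(R)=7-1=6
e*dim=15*6=90


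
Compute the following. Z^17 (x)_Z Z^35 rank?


rank(M(x)N) = rank(M)*rank(N)
17*35 = 595


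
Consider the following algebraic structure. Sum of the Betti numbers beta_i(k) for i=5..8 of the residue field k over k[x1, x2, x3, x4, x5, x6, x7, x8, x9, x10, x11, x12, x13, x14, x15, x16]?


Koszul resolution: beta_i(k)=C(n,i), n=16
C(16,5)=4368, C(16,6)=8008, C(16,7)=11440, C(16,8)=12870
Sum=36686


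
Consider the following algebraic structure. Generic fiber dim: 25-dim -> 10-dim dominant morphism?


dim(fiber)=dim(X)-dim(Y)=25-10=15


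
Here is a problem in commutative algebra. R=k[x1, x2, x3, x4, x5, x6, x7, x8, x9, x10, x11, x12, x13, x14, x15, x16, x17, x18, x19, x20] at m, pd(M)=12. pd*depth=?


pd+depth=20
depth=20-12=8
pd*depth=12*8=96


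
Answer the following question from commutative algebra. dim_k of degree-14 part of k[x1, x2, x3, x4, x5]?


C(d+n-1,n-1)=C(18,4)=3060


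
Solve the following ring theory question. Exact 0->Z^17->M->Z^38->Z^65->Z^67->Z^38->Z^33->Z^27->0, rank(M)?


Alt sum=0:
(-1)^0*17 + (-1)^1*? + (-1)^2*38 + (-1)^3*65 + (-1)^4*67 + (-1)^5*38 + (-1)^6*33 + (-1)^7*27=0
rank(M)=25


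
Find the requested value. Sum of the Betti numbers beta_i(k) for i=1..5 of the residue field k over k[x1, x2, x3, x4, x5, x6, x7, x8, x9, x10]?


Koszul resolution: beta_i(k)=C(n,i), n=10
C(10,1)=10, C(10,2)=45, C(10,3)=120, C(10,4)=210, C(10,5)=252
Sum=637


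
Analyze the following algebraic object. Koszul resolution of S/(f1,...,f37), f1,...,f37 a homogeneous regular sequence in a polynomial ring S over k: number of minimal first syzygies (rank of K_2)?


Regular sequence => Koszul complex is the minimal free resolution.
Syz_1 minimally generated by Koszul relations f_i*e_j - f_j*e_i (i<j): mu(Syz_1) = beta_2 = C(m,2) = m(m-1)/2
m=37
37*36/2 = 666


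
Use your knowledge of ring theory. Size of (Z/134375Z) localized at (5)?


5-primary part: 134375=5^5*43
Size=5^5=3125


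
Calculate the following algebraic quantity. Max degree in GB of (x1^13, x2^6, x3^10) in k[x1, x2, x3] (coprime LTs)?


Pure powers, coprime LTs => already GB.
Degrees: 13, 6, 10
Max=13


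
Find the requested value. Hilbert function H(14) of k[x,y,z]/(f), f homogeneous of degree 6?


C(16,2)-C(10,2)=120-45=75


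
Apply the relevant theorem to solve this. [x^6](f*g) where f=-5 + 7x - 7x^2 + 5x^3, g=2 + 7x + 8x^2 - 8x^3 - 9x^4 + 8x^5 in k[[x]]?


[x^6] = sum a_i*b_j, i+j=6
  7*8=56
  -7*-9=63
  5*-8=-40
Sum=79


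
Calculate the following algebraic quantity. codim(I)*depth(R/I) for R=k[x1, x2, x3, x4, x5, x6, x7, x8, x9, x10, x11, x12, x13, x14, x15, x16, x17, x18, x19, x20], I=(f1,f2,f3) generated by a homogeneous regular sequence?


codim=3, depth=dim(R/I)=20-3=17
Product=3*17=51


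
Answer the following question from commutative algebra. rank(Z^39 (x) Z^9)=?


rank(M(x)N) = rank(M)*rank(N)
39*9 = 351


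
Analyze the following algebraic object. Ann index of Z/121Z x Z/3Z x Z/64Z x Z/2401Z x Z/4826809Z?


Exponent = lcm of the cyclic orders; pairwise coprime => product.
11^2*3^1*2^6*7^4*13^6=121*3*64*2401*4826809=269239560477888


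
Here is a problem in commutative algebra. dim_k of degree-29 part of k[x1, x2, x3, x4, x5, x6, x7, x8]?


C(d+n-1,n-1)=C(36,7)=8347680


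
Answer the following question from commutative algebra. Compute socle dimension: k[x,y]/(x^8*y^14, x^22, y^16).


Socle = ann(m) = span of standard monomials u with x*u, y*u in I (staircase corners).
Minimal generators: x^22, x^8*y^14, y^16
Corners: x^7y^15, x^21y^13
Socle dim=2


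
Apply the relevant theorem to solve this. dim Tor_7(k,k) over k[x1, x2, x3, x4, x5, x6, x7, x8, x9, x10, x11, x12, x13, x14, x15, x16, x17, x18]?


Koszul: C(n,i)=C(18,7)=31824


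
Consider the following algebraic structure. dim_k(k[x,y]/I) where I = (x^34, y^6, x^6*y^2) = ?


k[x,y]/I, I = (x^34, y^6, x^6*y^2)
Rect: 34x6=204. Corner: (34-6)x(6-2)=112.
dim = 204-112 = 92


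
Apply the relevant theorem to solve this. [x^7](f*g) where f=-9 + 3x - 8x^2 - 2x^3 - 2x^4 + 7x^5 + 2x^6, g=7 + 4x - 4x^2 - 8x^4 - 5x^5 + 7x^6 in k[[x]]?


[x^7] = sum a_i*b_j, i+j=7
  3*7=21
  -8*-5=40
  -2*-8=16
  7*-4=-28
  2*4=8
Sum=57


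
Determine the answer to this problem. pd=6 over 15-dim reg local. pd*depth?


pd+depth=15
depth=15-6=9
pd*depth=6*9=54


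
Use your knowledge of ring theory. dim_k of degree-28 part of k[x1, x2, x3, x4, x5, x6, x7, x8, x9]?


C(d+n-1,n-1)=C(36,8)=30260340


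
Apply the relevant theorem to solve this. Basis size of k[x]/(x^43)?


Basis: 1,x,...,x^42
dim=43


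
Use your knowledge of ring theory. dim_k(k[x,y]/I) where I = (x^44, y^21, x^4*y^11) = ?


k[x,y]/I, I = (x^44, y^21, x^4*y^11)
Rect: 44x21=924. Corner: (44-4)x(21-11)=400.
dim = 924-400 = 524


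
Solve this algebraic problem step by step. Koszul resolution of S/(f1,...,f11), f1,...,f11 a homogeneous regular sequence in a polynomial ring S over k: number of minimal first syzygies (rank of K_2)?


Regular sequence => Koszul complex is the minimal free resolution.
Syz_1 minimally generated by Koszul relations f_i*e_j - f_j*e_i (i<j): mu(Syz_1) = beta_2 = C(m,2) = m(m-1)/2
m=11
11*10/2 = 55


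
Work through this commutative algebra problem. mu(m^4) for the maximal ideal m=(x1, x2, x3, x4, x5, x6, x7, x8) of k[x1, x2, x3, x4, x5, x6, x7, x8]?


Graded Nakayama: mu(m^d) = dim_k (m^d/m^(d+1)) = #degree-4 monomials in 8 vars
C(n+d-1,d)=C(11,4)=330


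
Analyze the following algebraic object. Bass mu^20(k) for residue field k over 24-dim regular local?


C(n,i)=C(24,20)=10626


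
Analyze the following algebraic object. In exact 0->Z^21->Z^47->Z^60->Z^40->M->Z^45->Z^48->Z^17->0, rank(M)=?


Alt sum=0:
(-1)^0*21 + (-1)^1*47 + (-1)^2*60 + (-1)^3*40 + (-1)^4*? + (-1)^5*45 + (-1)^6*48 + (-1)^7*17=0
rank(M)=20


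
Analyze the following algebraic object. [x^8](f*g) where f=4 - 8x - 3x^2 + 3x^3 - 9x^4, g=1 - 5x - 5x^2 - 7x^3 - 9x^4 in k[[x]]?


[x^8] = sum a_i*b_j, i+j=8
  -9*-9=81
Sum=81


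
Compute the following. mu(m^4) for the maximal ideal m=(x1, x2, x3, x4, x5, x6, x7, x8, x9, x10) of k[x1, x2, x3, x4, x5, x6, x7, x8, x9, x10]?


Graded Nakayama: mu(m^d) = dim_k (m^d/m^(d+1)) = #degree-4 monomials in 10 vars
C(n+d-1,d)=C(13,4)=715


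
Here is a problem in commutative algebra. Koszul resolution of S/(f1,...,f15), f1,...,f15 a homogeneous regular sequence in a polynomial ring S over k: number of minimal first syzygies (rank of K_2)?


Regular sequence => Koszul complex is the minimal free resolution.
Syz_1 minimally generated by Koszul relations f_i*e_j - f_j*e_i (i<j): mu(Syz_1) = beta_2 = C(m,2) = m(m-1)/2
m=15
15*14/2 = 105


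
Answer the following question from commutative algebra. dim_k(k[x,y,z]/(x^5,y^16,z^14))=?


Basis: x^iy^jz^k, i<5,j<16,k<14
5*16*14=1120


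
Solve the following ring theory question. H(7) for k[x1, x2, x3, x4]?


C(d+n-1,n-1)=C(10,3)=120
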